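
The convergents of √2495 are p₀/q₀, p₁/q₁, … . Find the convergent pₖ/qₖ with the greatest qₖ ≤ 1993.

98851/1979

√2495 = [49; 1, 18, 1, 98, …] (period length 4).
Convergents:
  p_0/q_0 = 49/1
  p_1/q_1 = 50/1
  p_2/q_2 = 949/19
  p_3/q_3 = 999/20
  p_4/q_4 = 98851/1979
  p_5/q_5 = 99850/1999
q_4 = 1979 ≤ 1993 < 1999 = q_5, so the answer is 98851/1979.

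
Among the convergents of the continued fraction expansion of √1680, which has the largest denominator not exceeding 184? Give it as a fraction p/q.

√1680 = [40; 1, 80, …] (period length 2).
Convergents:
  p_0/q_0 = 40/1
  p_1/q_1 = 41/1
  p_2/q_2 = 3320/81
  p_3/q_3 = 3361/82
  p_4/q_4 = 272200/6641
q_3 = 82 ≤ 184 < 6641 = q_4, so the answer is 3361/82.

3361/82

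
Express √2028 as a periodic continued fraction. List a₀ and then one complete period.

a₀ = ⌊√2028⌋ = 45.
With m₀=0, d₀=1 and mₖ₊₁ = dₖaₖ − mₖ, dₖ₊₁ = (n − mₖ₊₁²)/dₖ, aₖ₊₁ = ⌊(a₀+mₖ₊₁)/dₖ₊₁⌋:
  k=1: m=45, d=3, a=30
  k=2: m=45, d=1, a=90
d=1 and a=2a₀=90 at k=2, so the next step gives (m, d) = (45, 3) again — its k=1 value — and the period has length 2.

[45; 30, 90]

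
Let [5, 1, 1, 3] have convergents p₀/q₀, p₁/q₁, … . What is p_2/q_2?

Using pₖ = aₖpₖ₋₁ + pₖ₋₂, qₖ = aₖqₖ₋₁ + qₖ₋₂ (with p₋₁=1, p₋₂=0, q₋₁=0, q₋₂=1):
  k=0: a=5, p=5, q=1
  k=1: a=1, p=6, q=1
  k=2: a=1, p=11, q=2

11/2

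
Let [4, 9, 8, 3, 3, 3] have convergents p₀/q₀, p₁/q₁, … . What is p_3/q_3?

Using pₖ = aₖpₖ₋₁ + pₖ₋₂, qₖ = aₖqₖ₋₁ + qₖ₋₂ (with p₋₁=1, p₋₂=0, q₋₁=0, q₋₂=1):
  k=0: a=4, p=4, q=1
  k=1: a=9, p=37, q=9
  k=2: a=8, p=300, q=73
  k=3: a=3, p=937, q=228

937/228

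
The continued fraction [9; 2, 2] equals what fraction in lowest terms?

47/5

Using pₖ = aₖpₖ₋₁ + pₖ₋₂ and qₖ = aₖqₖ₋₁ + qₖ₋₂:
  k=0: a=9, p=9, q=1
  k=1: a=2, p=19, q=2
  k=2: a=2, p=47, q=5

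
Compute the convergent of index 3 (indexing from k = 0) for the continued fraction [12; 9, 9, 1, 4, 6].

1102/91

Using pₖ = aₖpₖ₋₁ + pₖ₋₂, qₖ = aₖqₖ₋₁ + qₖ₋₂ (with p₋₁=1, p₋₂=0, q₋₁=0, q₋₂=1):
  k=0: a=12, p=12, q=1
  k=1: a=9, p=109, q=9
  k=2: a=9, p=993, q=82
  k=3: a=1, p=1102, q=91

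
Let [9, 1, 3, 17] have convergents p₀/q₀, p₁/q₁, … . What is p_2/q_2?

Using pₖ = aₖpₖ₋₁ + pₖ₋₂, qₖ = aₖqₖ₋₁ + qₖ₋₂ (with p₋₁=1, p₋₂=0, q₋₁=0, q₋₂=1):
  k=0: a=9, p=9, q=1
  k=1: a=1, p=10, q=1
  k=2: a=3, p=39, q=4

39/4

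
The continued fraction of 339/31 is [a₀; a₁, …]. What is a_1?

1

339 = 10·31 + 29   →  a_0 = 10
31 = 1·29 + 2   →  a_1 = 1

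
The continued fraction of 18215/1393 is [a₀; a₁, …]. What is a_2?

7

18215 = 13·1393 + 106   →  a_0 = 13
1393 = 13·106 + 15   →  a_1 = 13
106 = 7·15 + 1   →  a_2 = 7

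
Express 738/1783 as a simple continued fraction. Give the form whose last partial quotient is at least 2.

738 = 0×1783 + 738
1783 = 2×738 + 307
738 = 2×307 + 124
307 = 2×124 + 59
124 = 2×59 + 6
59 = 9×6 + 5
6 = 1×5 + 1
5 = 5×1 + 0  (stop)
So 738/1783 = [0; 2, 2, 2, 2, 9, 1, 5].

[0; 2, 2, 2, 2, 9, 1, 5]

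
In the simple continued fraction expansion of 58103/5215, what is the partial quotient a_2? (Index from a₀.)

15

58103 = 11·5215 + 738   →  a_0 = 11
5215 = 7·738 + 49   →  a_1 = 7
738 = 15·49 + 3   →  a_2 = 15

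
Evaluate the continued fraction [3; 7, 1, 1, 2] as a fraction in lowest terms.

119/38

Fold from the inside: start with 2/1.
  1 + 1/2 = 3/2
  1 + 2/3 = 5/3
  7 + 3/5 = 38/5
  3 + 5/38 = 119/38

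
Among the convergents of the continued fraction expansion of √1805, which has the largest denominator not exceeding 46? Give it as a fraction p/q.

1402/33

√1805 = [42; 2, 16, 2, 84, …] (period length 4).
Convergents:
  p_0/q_0 = 42/1
  p_1/q_1 = 85/2
  p_2/q_2 = 1402/33
  p_3/q_3 = 2889/68
q_2 = 33 ≤ 46 < 68 = q_3, so the answer is 1402/33.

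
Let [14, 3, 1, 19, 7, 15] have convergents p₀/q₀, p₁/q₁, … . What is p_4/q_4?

7939/557

Using pₖ = aₖpₖ₋₁ + pₖ₋₂, qₖ = aₖqₖ₋₁ + qₖ₋₂ (with p₋₁=1, p₋₂=0, q₋₁=0, q₋₂=1):
  k=0: a=14, p=14, q=1
  k=1: a=3, p=43, q=3
  k=2: a=1, p=57, q=4
  k=3: a=19, p=1126, q=79
  k=4: a=7, p=7939, q=557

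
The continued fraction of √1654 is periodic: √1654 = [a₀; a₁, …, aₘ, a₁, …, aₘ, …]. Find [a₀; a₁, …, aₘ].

[40; 1, 2, 40, 2, 1, 80]

a₀ = ⌊√1654⌋ = 40.
With m₀=0, d₀=1 and mₖ₊₁ = dₖaₖ − mₖ, dₖ₊₁ = (n − mₖ₊₁²)/dₖ, aₖ₊₁ = ⌊(a₀+mₖ₊₁)/dₖ₊₁⌋:
  k=1: m=40, d=54, a=1
  k=2: m=14, d=27, a=2
  k=3: m=40, d=2, a=40
  k=4: m=40, d=27, a=2
  k=5: m=14, d=54, a=1
  k=6: m=40, d=1, a=80
d=1 and a=2a₀=80 at k=6, so the next step gives (m, d) = (40, 54) again — its k=1 value — and the period has length 6.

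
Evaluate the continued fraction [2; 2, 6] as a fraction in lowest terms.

Using pₖ = aₖpₖ₋₁ + pₖ₋₂ and qₖ = aₖqₖ₋₁ + qₖ₋₂:
  k=0: a=2, p=2, q=1
  k=1: a=2, p=5, q=2
  k=2: a=6, p=32, q=13

32/13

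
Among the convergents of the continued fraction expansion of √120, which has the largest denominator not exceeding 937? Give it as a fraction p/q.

√120 = [10; 1, 20, …] (period length 2).
Convergents:
  p_0/q_0 = 10/1
  p_1/q_1 = 11/1
  p_2/q_2 = 230/21
  p_3/q_3 = 241/22
  p_4/q_4 = 5050/461
  p_5/q_5 = 5291/483
  p_6/q_6 = 110870/10121
q_5 = 483 ≤ 937 < 10121 = q_6, so the answer is 5291/483.

5291/483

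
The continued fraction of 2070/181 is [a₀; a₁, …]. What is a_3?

2070 = 11·181 + 79   →  a_0 = 11
181 = 2·79 + 23   →  a_1 = 2
79 = 3·23 + 10   →  a_2 = 3
23 = 2·10 + 3   →  a_3 = 2

2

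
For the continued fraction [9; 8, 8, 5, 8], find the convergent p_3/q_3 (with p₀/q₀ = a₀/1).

Using pₖ = aₖpₖ₋₁ + pₖ₋₂, qₖ = aₖqₖ₋₁ + qₖ₋₂ (with p₋₁=1, p₋₂=0, q₋₁=0, q₋₂=1):
  k=0: a=9, p=9, q=1
  k=1: a=8, p=73, q=8
  k=2: a=8, p=593, q=65
  k=3: a=5, p=3038, q=333

3038/333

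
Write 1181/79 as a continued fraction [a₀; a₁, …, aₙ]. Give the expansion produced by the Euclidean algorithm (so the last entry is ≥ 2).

1181 = 14·79 + 75
79 = 1·75 + 4
75 = 18·4 + 3
4 = 1·3 + 1
3 = 3·1 + 0  (stop)
So 1181/79 = [14; 1, 18, 1, 3].

[14; 1, 18, 1, 3]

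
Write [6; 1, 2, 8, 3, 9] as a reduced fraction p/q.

4856/727

Fold from the inside: start with 9/1.
  3 + 1/9 = 28/9
  8 + 9/28 = 233/28
  2 + 28/233 = 494/233
  1 + 233/494 = 727/494
  6 + 494/727 = 4856/727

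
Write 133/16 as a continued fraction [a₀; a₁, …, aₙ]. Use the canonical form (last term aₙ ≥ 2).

[8; 3, 5]

133 = 8×16 + 5
16 = 3×5 + 1
5 = 5×1 + 0  (stop)
So 133/16 = [8; 3, 5].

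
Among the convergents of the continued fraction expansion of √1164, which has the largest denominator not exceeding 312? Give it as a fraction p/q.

10167/298

√1164 = [34; 8, 1, 1, 16, 1, 1, 8, 68, …] (period length 8).
Convergents:
  p_0/q_0 = 34/1
  p_1/q_1 = 273/8
  p_2/q_2 = 307/9
  p_3/q_3 = 580/17
  p_4/q_4 = 9587/281
  p_5/q_5 = 10167/298
  p_6/q_6 = 19754/579
q_5 = 298 ≤ 312 < 579 = q_6, so the answer is 10167/298.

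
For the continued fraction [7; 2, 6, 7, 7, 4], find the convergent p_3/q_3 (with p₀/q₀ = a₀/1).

Using pₖ = aₖpₖ₋₁ + pₖ₋₂, qₖ = aₖqₖ₋₁ + qₖ₋₂ (with p₋₁=1, p₋₂=0, q₋₁=0, q₋₂=1):
  k=0: a=7, p=7, q=1
  k=1: a=2, p=15, q=2
  k=2: a=6, p=97, q=13
  k=3: a=7, p=694, q=93

694/93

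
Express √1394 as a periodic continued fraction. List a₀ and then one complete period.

a₀ = ⌊√1394⌋ = 37.
With m₀=0, d₀=1 and mₖ₊₁ = dₖaₖ − mₖ, dₖ₊₁ = (n − mₖ₊₁²)/dₖ, aₖ₊₁ = ⌊(a₀+mₖ₊₁)/dₖ₊₁⌋:
  k=1: m=37, d=25, a=2
  k=2: m=13, d=49, a=1
  k=3: m=36, d=2, a=36
  k=4: m=36, d=49, a=1
  k=5: m=13, d=25, a=2
  k=6: m=37, d=1, a=74
d=1 and a=2a₀=74 at k=6, so the next step gives (m, d) = (37, 25) again — its k=1 value — and the period has length 6.

[37; 2, 1, 36, 1, 2, 74]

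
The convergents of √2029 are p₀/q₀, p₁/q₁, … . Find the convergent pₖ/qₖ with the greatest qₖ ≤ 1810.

√2029 = [45; 22, 1, 1, 22, 90, …] (period length 5).
Convergents:
  p_0/q_0 = 45/1
  p_1/q_1 = 991/22
  p_2/q_2 = 1036/23
  p_3/q_3 = 2027/45
  p_4/q_4 = 45630/1013
  p_5/q_5 = 4108727/91215
q_4 = 1013 ≤ 1810 < 91215 = q_5, so the answer is 45630/1013.

45630/1013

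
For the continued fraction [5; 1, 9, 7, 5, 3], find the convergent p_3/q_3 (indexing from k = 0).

419/71

Using pₖ = aₖpₖ₋₁ + pₖ₋₂, qₖ = aₖqₖ₋₁ + qₖ₋₂ (with p₋₁=1, p₋₂=0, q₋₁=0, q₋₂=1):
  k=0: a=5, p=5, q=1
  k=1: a=1, p=6, q=1
  k=2: a=9, p=59, q=10
  k=3: a=7, p=419, q=71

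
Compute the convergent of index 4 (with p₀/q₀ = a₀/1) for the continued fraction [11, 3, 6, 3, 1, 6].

894/79

Using pₖ = aₖpₖ₋₁ + pₖ₋₂, qₖ = aₖqₖ₋₁ + qₖ₋₂ (with p₋₁=1, p₋₂=0, q₋₁=0, q₋₂=1):
  k=0: a=11, p=11, q=1
  k=1: a=3, p=34, q=3
  k=2: a=6, p=215, q=19
  k=3: a=3, p=679, q=60
  k=4: a=1, p=894, q=79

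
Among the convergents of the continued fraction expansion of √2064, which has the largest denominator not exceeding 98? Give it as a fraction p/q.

2317/51

√2064 = [45; 2, 3, 7, 3, 2, 90, …] (period length 6).
Convergents:
  p_0/q_0 = 45/1
  p_1/q_1 = 91/2
  p_2/q_2 = 318/7
  p_3/q_3 = 2317/51
  p_4/q_4 = 7269/160
q_3 = 51 ≤ 98 < 160 = q_4, so the answer is 2317/51.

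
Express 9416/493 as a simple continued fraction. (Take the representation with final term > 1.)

9416 = 19*493 + 49
493 = 10*49 + 3
49 = 16*3 + 1
3 = 3*1 + 0  (stop)
So 9416/493 = [19; 10, 16, 3].

[19; 10, 16, 3]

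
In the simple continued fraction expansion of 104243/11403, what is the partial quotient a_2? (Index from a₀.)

17

104243 = 9·11403 + 1616   →  a_0 = 9
11403 = 7·1616 + 91   →  a_1 = 7
1616 = 17·91 + 69   →  a_2 = 17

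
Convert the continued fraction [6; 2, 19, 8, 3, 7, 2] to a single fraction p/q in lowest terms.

Using pₖ = aₖpₖ₋₁ + pₖ₋₂ and qₖ = aₖqₖ₋₁ + qₖ₋₂:
  k=0: a=6, p=6, q=1
  k=1: a=2, p=13, q=2
  k=2: a=19, p=253, q=39
  k=3: a=8, p=2037, q=314
  k=4: a=3, p=6364, q=981
  k=5: a=7, p=46585, q=7181
  k=6: a=2, p=99534, q=15343

99534/15343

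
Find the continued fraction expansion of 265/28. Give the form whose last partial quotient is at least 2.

[9; 2, 6, 2]

265 = 9×28 + 13
28 = 2×13 + 2
13 = 6×2 + 1
2 = 2×1 + 0  (stop)
So 265/28 = [9; 2, 6, 2].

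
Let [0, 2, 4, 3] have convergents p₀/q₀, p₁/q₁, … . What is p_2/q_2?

4/9

Using pₖ = aₖpₖ₋₁ + pₖ₋₂, qₖ = aₖqₖ₋₁ + qₖ₋₂ (with p₋₁=1, p₋₂=0, q₋₁=0, q₋₂=1):
  k=0: a=0, p=0, q=1
  k=1: a=2, p=1, q=2
  k=2: a=4, p=4, q=9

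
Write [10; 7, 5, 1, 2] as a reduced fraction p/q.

1237/122

Fold from the inside: start with 2/1.
  1 + 1/2 = 3/2
  5 + 2/3 = 17/3
  7 + 3/17 = 122/17
  10 + 17/122 = 1237/122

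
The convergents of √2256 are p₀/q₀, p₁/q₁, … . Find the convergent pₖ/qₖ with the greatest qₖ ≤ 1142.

√2256 = [47; 2, 94, …] (period length 2).
Convergents:
  p_0/q_0 = 47/1
  p_1/q_1 = 95/2
  p_2/q_2 = 8977/189
  p_3/q_3 = 18049/380
  p_4/q_4 = 1705583/35909
q_3 = 380 ≤ 1142 < 35909 = q_4, so the answer is 18049/380.

18049/380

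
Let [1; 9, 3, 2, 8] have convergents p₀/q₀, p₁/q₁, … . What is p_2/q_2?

31/28

Using pₖ = aₖpₖ₋₁ + pₖ₋₂, qₖ = aₖqₖ₋₁ + qₖ₋₂ (with p₋₁=1, p₋₂=0, q₋₁=0, q₋₂=1):
  k=0: a=1, p=1, q=1
  k=1: a=9, p=10, q=9
  k=2: a=3, p=31, q=28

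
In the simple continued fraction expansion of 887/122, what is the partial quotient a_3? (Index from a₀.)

2

887 = 7·122 + 33   →  a_0 = 7
122 = 3·33 + 23   →  a_1 = 3
33 = 1·23 + 10   →  a_2 = 1
23 = 2·10 + 3   →  a_3 = 2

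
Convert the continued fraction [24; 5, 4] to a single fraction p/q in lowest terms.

508/21

Using pₖ = aₖpₖ₋₁ + pₖ₋₂ and qₖ = aₖqₖ₋₁ + qₖ₋₂:
  k=0: a=24, p=24, q=1
  k=1: a=5, p=121, q=5
  k=2: a=4, p=508, q=21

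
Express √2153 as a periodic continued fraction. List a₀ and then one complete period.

[46; 2, 2, 92]

a₀ = ⌊√2153⌋ = 46.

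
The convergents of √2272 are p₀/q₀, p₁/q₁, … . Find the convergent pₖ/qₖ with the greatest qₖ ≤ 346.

√2272 = [47; 1, 1, 1, 94, …] (period length 4).
Convergents:
  p_0/q_0 = 47/1
  p_1/q_1 = 48/1
  p_2/q_2 = 95/2
  p_3/q_3 = 143/3
  p_4/q_4 = 13537/284
  p_5/q_5 = 13680/287
  p_6/q_6 = 27217/571
q_5 = 287 ≤ 346 < 571 = q_6, so the answer is 13680/287.

13680/287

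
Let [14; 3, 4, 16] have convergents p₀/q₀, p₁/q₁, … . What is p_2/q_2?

186/13

Using pₖ = aₖpₖ₋₁ + pₖ₋₂, qₖ = aₖqₖ₋₁ + qₖ₋₂ (with p₋₁=1, p₋₂=0, q₋₁=0, q₋₂=1):
  k=0: a=14, p=14, q=1
  k=1: a=3, p=43, q=3
  k=2: a=4, p=186, q=13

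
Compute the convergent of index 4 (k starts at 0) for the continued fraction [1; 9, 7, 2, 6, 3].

983/886

Using pₖ = aₖpₖ₋₁ + pₖ₋₂, qₖ = aₖqₖ₋₁ + qₖ₋₂ (with p₋₁=1, p₋₂=0, q₋₁=0, q₋₂=1):
  k=0: a=1, p=1, q=1
  k=1: a=9, p=10, q=9
  k=2: a=7, p=71, q=64
  k=3: a=2, p=152, q=137
  k=4: a=6, p=983, q=886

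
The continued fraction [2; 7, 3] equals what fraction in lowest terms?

47/22

Fold from the inside: start with 3/1.
  7 + 1/3 = 22/3
  2 + 3/22 = 47/22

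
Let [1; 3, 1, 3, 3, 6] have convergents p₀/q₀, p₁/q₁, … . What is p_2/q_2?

Using pₖ = aₖpₖ₋₁ + pₖ₋₂, qₖ = aₖqₖ₋₁ + qₖ₋₂ (with p₋₁=1, p₋₂=0, q₋₁=0, q₋₂=1):
  k=0: a=1, p=1, q=1
  k=1: a=3, p=4, q=3
  k=2: a=1, p=5, q=4

5/4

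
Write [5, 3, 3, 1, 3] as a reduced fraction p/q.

260/49

Fold from the inside: start with 3/1.
  1 + 1/3 = 4/3
  3 + 3/4 = 15/4
  3 + 4/15 = 49/15
  5 + 15/49 = 260/49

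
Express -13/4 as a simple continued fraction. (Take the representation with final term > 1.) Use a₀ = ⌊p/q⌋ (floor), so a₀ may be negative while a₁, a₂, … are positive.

-13 = -4·4 + 3
4 = 1·3 + 1
3 = 3·1 + 0  (stop)
So -13/4 = [-4; 1, 3].

[-4; 1, 3]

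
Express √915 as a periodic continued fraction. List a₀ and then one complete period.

[30; 4, 60]

a₀ = ⌊√915⌋ = 30.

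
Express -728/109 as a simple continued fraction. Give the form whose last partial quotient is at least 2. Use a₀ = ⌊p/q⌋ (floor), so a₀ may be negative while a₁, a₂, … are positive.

-728 = -7*109 + 35
109 = 3*35 + 4
35 = 8*4 + 3
4 = 1*3 + 1
3 = 3*1 + 0  (stop)
So -728/109 = [-7; 3, 8, 1, 3].

[-7; 3, 8, 1, 3]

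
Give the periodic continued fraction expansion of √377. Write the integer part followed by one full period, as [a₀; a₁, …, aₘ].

a₀ = ⌊√377⌋ = 19.
With m₀=0, d₀=1 and mₖ₊₁ = dₖaₖ − mₖ, dₖ₊₁ = (n − mₖ₊₁²)/dₖ, aₖ₊₁ = ⌊(a₀+mₖ₊₁)/dₖ₊₁⌋:
  k=1: m=19, d=16, a=2
  k=2: m=13, d=13, a=2
  k=3: m=13, d=16, a=2
  k=4: m=19, d=1, a=38
d=1 and a=2a₀=38 at k=4, so the next step gives (m, d) = (19, 16) again — its k=1 value — and the period has length 4.

[19; 2, 2, 2, 38]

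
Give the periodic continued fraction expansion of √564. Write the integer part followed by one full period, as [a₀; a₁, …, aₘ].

[23; 1, 2, 1, 46]

a₀ = ⌊√564⌋ = 23.
With m₀=0, d₀=1 and mₖ₊₁ = dₖaₖ − mₖ, dₖ₊₁ = (n − mₖ₊₁²)/dₖ, aₖ₊₁ = ⌊(a₀+mₖ₊₁)/dₖ₊₁⌋:
  k=1: m=23, d=35, a=1
  k=2: m=12, d=12, a=2
  k=3: m=12, d=35, a=1
  k=4: m=23, d=1, a=46
d=1 and a=2a₀=46 at k=4, so the next step gives (m, d) = (23, 35) again — its k=1 value — and the period has length 4.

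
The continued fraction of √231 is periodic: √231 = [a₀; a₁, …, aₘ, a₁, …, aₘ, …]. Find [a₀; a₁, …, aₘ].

[15; 5, 30]

a₀ = ⌊√231⌋ = 15.
With m₀=0, d₀=1 and mₖ₊₁ = dₖaₖ − mₖ, dₖ₊₁ = (n − mₖ₊₁²)/dₖ, aₖ₊₁ = ⌊(a₀+mₖ₊₁)/dₖ₊₁⌋:
  k=1: m=15, d=6, a=5
  k=2: m=15, d=1, a=30
d=1 and a=2a₀=30 at k=2, so the next step gives (m, d) = (15, 6) again — its k=1 value — and the period has length 2.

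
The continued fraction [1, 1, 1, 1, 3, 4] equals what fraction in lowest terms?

77/47

Using pₖ = aₖpₖ₋₁ + pₖ₋₂ and qₖ = aₖqₖ₋₁ + qₖ₋₂:
  k=0: a=1, p=1, q=1
  k=1: a=1, p=2, q=1
  k=2: a=1, p=3, q=2
  k=3: a=1, p=5, q=3
  k=4: a=3, p=18, q=11
  k=5: a=4, p=77, q=47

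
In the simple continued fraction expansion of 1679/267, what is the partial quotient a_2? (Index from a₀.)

1679 = 6·267 + 77   →  a_0 = 6
267 = 3·77 + 36   →  a_1 = 3
77 = 2·36 + 5   →  a_2 = 2

2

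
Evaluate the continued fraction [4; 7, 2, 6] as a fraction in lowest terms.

Using pₖ = aₖpₖ₋₁ + pₖ₋₂ and qₖ = aₖqₖ₋₁ + qₖ₋₂:
  k=0: a=4, p=4, q=1
  k=1: a=7, p=29, q=7
  k=2: a=2, p=62, q=15
  k=3: a=6, p=401, q=97

401/97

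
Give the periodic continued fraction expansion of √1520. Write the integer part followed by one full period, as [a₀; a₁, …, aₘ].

a₀ = ⌊√1520⌋ = 38.
With m₀=0, d₀=1 and mₖ₊₁ = dₖaₖ − mₖ, dₖ₊₁ = (n − mₖ₊₁²)/dₖ, aₖ₊₁ = ⌊(a₀+mₖ₊₁)/dₖ₊₁⌋:
  k=1: m=38, d=76, a=1
  k=2: m=38, d=1, a=76
d=1 and a=2a₀=76 at k=2, so the next step gives (m, d) = (38, 76) again — its k=1 value — and the period has length 2.

[38; 1, 76]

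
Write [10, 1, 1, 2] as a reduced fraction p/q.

53/5

Fold from the inside: start with 2/1.
  1 + 1/2 = 3/2
  1 + 2/3 = 5/3
  10 + 3/5 = 53/5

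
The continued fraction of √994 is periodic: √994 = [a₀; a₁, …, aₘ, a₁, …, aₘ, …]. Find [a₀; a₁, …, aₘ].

[31; 1, 1, 8, 1, 1, 62]

a₀ = ⌊√994⌋ = 31.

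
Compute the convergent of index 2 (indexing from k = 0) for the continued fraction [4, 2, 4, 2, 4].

40/9

Using pₖ = aₖpₖ₋₁ + pₖ₋₂, qₖ = aₖqₖ₋₁ + qₖ₋₂ (with p₋₁=1, p₋₂=0, q₋₁=0, q₋₂=1):
  k=0: a=4, p=4, q=1
  k=1: a=2, p=9, q=2
  k=2: a=4, p=40, q=9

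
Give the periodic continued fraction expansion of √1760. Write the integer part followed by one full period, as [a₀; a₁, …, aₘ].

[41; 1, 19, 1, 82]

a₀ = ⌊√1760⌋ = 41.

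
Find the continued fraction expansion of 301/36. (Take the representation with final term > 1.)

301 = 8×36 + 13
36 = 2×13 + 10
13 = 1×10 + 3
10 = 3×3 + 1
3 = 3×1 + 0  (stop)
So 301/36 = [8; 2, 1, 3, 3].

[8; 2, 1, 3, 3]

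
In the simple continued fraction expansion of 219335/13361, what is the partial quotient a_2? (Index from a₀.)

219335 = 16·13361 + 5559   →  a_0 = 16
13361 = 2·5559 + 2243   →  a_1 = 2
5559 = 2·2243 + 1073   →  a_2 = 2

2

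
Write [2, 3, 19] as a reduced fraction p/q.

Fold from the inside: start with 19/1.
  3 + 1/19 = 58/19
  2 + 19/58 = 135/58

135/58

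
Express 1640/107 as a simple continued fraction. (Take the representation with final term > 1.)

[15; 3, 17, 2]

1640 = 15*107 + 35
107 = 3*35 + 2
35 = 17*2 + 1
2 = 2*1 + 0  (stop)
So 1640/107 = [15; 3, 17, 2].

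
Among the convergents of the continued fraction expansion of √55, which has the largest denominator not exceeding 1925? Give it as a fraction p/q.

√55 = [7; 2, 2, 2, 14, …] (period length 4).
Convergents:
  p_0/q_0 = 7/1
  p_1/q_1 = 15/2
  p_2/q_2 = 37/5
  p_3/q_3 = 89/12
  p_4/q_4 = 1283/173
  p_5/q_5 = 2655/358
  p_6/q_6 = 6593/889
  p_7/q_7 = 15841/2136
q_6 = 889 ≤ 1925 < 2136 = q_7, so the answer is 6593/889.

6593/889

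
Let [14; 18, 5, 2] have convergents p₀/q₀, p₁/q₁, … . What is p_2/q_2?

Using pₖ = aₖpₖ₋₁ + pₖ₋₂, qₖ = aₖqₖ₋₁ + qₖ₋₂ (with p₋₁=1, p₋₂=0, q₋₁=0, q₋₂=1):
  k=0: a=14, p=14, q=1
  k=1: a=18, p=253, q=18
  k=2: a=5, p=1279, q=91

1279/91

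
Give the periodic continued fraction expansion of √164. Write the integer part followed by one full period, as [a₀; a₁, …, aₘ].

[12; 1, 4, 6, 4, 1, 24]

a₀ = ⌊√164⌋ = 12.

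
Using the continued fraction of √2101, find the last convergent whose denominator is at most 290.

11505/251

√2101 = [45; 1, 5, 8, 5, 1, 90, …] (period length 6).
Convergents:
  p_0/q_0 = 45/1
  p_1/q_1 = 46/1
  p_2/q_2 = 275/6
  p_3/q_3 = 2246/49
  p_4/q_4 = 11505/251
  p_5/q_5 = 13751/300
q_4 = 251 ≤ 290 < 300 = q_5, so the answer is 11505/251.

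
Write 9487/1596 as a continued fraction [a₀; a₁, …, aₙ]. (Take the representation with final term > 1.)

[5; 1, 16, 1, 13, 1, 5]

9487 = 5·1596 + 1507
1596 = 1·1507 + 89
1507 = 16·89 + 83
89 = 1·83 + 6
83 = 13·6 + 5
6 = 1·5 + 1
5 = 5·1 + 0  (stop)
So 9487/1596 = [5; 1, 16, 1, 13, 1, 5].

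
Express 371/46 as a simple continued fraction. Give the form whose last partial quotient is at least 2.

[8; 15, 3]

371 = 8·46 + 3
46 = 15·3 + 1
3 = 3·1 + 0  (stop)
So 371/46 = [8; 15, 3].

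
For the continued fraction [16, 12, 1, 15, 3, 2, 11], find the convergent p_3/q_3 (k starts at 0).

3328/207

Using pₖ = aₖpₖ₋₁ + pₖ₋₂, qₖ = aₖqₖ₋₁ + qₖ₋₂ (with p₋₁=1, p₋₂=0, q₋₁=0, q₋₂=1):
  k=0: a=16, p=16, q=1
  k=1: a=12, p=193, q=12
  k=2: a=1, p=209, q=13
  k=3: a=15, p=3328, q=207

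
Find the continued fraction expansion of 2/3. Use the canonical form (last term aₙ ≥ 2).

2 = 0·3 + 2
3 = 1·2 + 1
2 = 2·1 + 0  (stop)
So 2/3 = [0; 1, 2].

[0; 1, 2]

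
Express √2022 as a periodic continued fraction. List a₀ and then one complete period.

a₀ = ⌊√2022⌋ = 44.
With m₀=0, d₀=1 and mₖ₊₁ = dₖaₖ − mₖ, dₖ₊₁ = (n − mₖ₊₁²)/dₖ, aₖ₊₁ = ⌊(a₀+mₖ₊₁)/dₖ₊₁⌋:
  k=1: m=44, d=86, a=1
  k=2: m=42, d=3, a=28
  k=3: m=42, d=86, a=1
  k=4: m=44, d=1, a=88
d=1 and a=2a₀=88 at k=4, so the next step gives (m, d) = (44, 86) again — its k=1 value — and the period has length 4.

[44; 1, 28, 1, 88]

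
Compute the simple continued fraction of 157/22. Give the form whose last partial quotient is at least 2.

[7; 7, 3]

157 = 7×22 + 3
22 = 7×3 + 1
3 = 3×1 + 0  (stop)
So 157/22 = [7; 7, 3].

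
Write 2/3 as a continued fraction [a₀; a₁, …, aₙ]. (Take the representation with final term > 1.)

2 = 0·3 + 2
3 = 1·2 + 1
2 = 2·1 + 0  (stop)
So 2/3 = [0; 1, 2].

[0; 1, 2]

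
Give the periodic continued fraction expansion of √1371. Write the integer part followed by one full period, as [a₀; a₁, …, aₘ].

a₀ = ⌊√1371⌋ = 37.

[37; 37, 74]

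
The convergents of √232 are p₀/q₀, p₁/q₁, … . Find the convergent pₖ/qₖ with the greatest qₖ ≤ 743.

4539/298

√232 = [15; 4, 3, 7, 3, 4, 30, …] (period length 6).
Convergents:
  p_0/q_0 = 15/1
  p_1/q_1 = 61/4
  p_2/q_2 = 198/13
  p_3/q_3 = 1447/95
  p_4/q_4 = 4539/298
  p_5/q_5 = 19603/1287
q_4 = 298 ≤ 743 < 1287 = q_5, so the answer is 4539/298.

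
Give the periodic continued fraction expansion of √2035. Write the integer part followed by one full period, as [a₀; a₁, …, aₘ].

[45; 9, 90]

a₀ = ⌊√2035⌋ = 45.
With m₀=0, d₀=1 and mₖ₊₁ = dₖaₖ − mₖ, dₖ₊₁ = (n − mₖ₊₁²)/dₖ, aₖ₊₁ = ⌊(a₀+mₖ₊₁)/dₖ₊₁⌋:
  k=1: m=45, d=10, a=9
  k=2: m=45, d=1, a=90
d=1 and a=2a₀=90 at k=2, so the next step gives (m, d) = (45, 10) again — its k=1 value — and the period has length 2.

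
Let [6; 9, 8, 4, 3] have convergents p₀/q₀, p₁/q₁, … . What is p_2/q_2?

Using pₖ = aₖpₖ₋₁ + pₖ₋₂, qₖ = aₖqₖ₋₁ + qₖ₋₂ (with p₋₁=1, p₋₂=0, q₋₁=0, q₋₂=1):
  k=0: a=6, p=6, q=1
  k=1: a=9, p=55, q=9
  k=2: a=8, p=446, q=73

446/73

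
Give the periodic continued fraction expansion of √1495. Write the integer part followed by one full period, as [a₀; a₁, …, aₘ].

[38; 1, 1, 1, 76]

a₀ = ⌊√1495⌋ = 38.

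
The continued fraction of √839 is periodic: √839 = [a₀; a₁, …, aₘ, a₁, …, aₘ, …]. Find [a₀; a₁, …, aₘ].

[28; 1, 27, 1, 56]

a₀ = ⌊√839⌋ = 28.
With m₀=0, d₀=1 and mₖ₊₁ = dₖaₖ − mₖ, dₖ₊₁ = (n − mₖ₊₁²)/dₖ, aₖ₊₁ = ⌊(a₀+mₖ₊₁)/dₖ₊₁⌋:
  k=1: m=28, d=55, a=1
  k=2: m=27, d=2, a=27
  k=3: m=27, d=55, a=1
  k=4: m=28, d=1, a=56
d=1 and a=2a₀=56 at k=4, so the next step gives (m, d) = (28, 55) again — its k=1 value — and the period has length 4.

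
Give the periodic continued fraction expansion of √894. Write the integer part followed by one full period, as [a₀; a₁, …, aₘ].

a₀ = ⌊√894⌋ = 29.
With m₀=0, d₀=1 and mₖ₊₁ = dₖaₖ − mₖ, dₖ₊₁ = (n − mₖ₊₁²)/dₖ, aₖ₊₁ = ⌊(a₀+mₖ₊₁)/dₖ₊₁⌋:
  k=1: m=29, d=53, a=1
  k=2: m=24, d=6, a=8
  k=3: m=24, d=53, a=1
  k=4: m=29, d=1, a=58
d=1 and a=2a₀=58 at k=4, so the next step gives (m, d) = (29, 53) again — its k=1 value — and the period has length 4.

[29; 1, 8, 1, 58]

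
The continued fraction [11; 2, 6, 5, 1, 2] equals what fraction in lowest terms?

2602/227

Using pₖ = aₖpₖ₋₁ + pₖ₋₂ and qₖ = aₖqₖ₋₁ + qₖ₋₂:
  k=0: a=11, p=11, q=1
  k=1: a=2, p=23, q=2
  k=2: a=6, p=149, q=13
  k=3: a=5, p=768, q=67
  k=4: a=1, p=917, q=80
  k=5: a=2, p=2602, q=227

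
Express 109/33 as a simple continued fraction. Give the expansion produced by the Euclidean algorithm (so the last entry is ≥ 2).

109 = 3*33 + 10
33 = 3*10 + 3
10 = 3*3 + 1
3 = 3*1 + 0  (stop)
So 109/33 = [3; 3, 3, 3].

[3; 3, 3, 3]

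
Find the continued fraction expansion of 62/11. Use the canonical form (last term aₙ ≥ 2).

[5; 1, 1, 1, 3]

62 = 5×11 + 7
11 = 1×7 + 4
7 = 1×4 + 3
4 = 1×3 + 1
3 = 3×1 + 0  (stop)
So 62/11 = [5; 1, 1, 1, 3].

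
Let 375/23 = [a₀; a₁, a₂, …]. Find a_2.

375 = 16·23 + 7   →  a_0 = 16
23 = 3·7 + 2   →  a_1 = 3
7 = 3·2 + 1   →  a_2 = 3

3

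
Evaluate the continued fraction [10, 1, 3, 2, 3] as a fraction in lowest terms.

334/31

Using pₖ = aₖpₖ₋₁ + pₖ₋₂ and qₖ = aₖqₖ₋₁ + qₖ₋₂:
  k=0: a=10, p=10, q=1
  k=1: a=1, p=11, q=1
  k=2: a=3, p=43, q=4
  k=3: a=2, p=97, q=9
  k=4: a=3, p=334, q=31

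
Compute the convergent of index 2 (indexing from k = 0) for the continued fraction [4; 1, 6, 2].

Using pₖ = aₖpₖ₋₁ + pₖ₋₂, qₖ = aₖqₖ₋₁ + qₖ₋₂ (with p₋₁=1, p₋₂=0, q₋₁=0, q₋₂=1):
  k=0: a=4, p=4, q=1
  k=1: a=1, p=5, q=1
  k=2: a=6, p=34, q=7

34/7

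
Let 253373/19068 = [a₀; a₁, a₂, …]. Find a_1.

3

253373 = 13·19068 + 5489   →  a_0 = 13
19068 = 3·5489 + 2601   →  a_1 = 3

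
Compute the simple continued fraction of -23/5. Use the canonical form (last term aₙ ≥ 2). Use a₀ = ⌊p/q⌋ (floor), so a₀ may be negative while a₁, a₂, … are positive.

[-5; 2, 2]

-23 = -5·5 + 2
5 = 2·2 + 1
2 = 2·1 + 0  (stop)
So -23/5 = [-5; 2, 2].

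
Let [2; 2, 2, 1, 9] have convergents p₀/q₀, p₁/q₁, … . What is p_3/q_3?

Using pₖ = aₖpₖ₋₁ + pₖ₋₂, qₖ = aₖqₖ₋₁ + qₖ₋₂ (with p₋₁=1, p₋₂=0, q₋₁=0, q₋₂=1):
  k=0: a=2, p=2, q=1
  k=1: a=2, p=5, q=2
  k=2: a=2, p=12, q=5
  k=3: a=1, p=17, q=7

17/7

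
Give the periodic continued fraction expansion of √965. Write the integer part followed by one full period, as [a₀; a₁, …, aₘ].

a₀ = ⌊√965⌋ = 31.

[31; 15, 1, 1, 15, 62]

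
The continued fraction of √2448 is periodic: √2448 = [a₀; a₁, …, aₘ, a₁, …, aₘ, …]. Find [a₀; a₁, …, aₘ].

[49; 2, 10, 2, 98]

a₀ = ⌊√2448⌋ = 49.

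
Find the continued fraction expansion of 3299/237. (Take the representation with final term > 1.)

[13; 1, 11, 2, 9]

3299 = 13*237 + 218
237 = 1*218 + 19
218 = 11*19 + 9
19 = 2*9 + 1
9 = 9*1 + 0  (stop)
So 3299/237 = [13; 1, 11, 2, 9].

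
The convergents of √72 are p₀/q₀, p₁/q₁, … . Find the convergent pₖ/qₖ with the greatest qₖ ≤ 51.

280/33

√72 = [8; 2, 16, …] (period length 2).
Convergents:
  p_0/q_0 = 8/1
  p_1/q_1 = 17/2
  p_2/q_2 = 280/33
  p_3/q_3 = 577/68
q_2 = 33 ≤ 51 < 68 = q_3, so the answer is 280/33.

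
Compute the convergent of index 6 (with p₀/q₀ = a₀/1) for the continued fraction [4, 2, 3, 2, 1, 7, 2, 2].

1672/377

Using pₖ = aₖpₖ₋₁ + pₖ₋₂, qₖ = aₖqₖ₋₁ + qₖ₋₂ (with p₋₁=1, p₋₂=0, q₋₁=0, q₋₂=1):
  k=0: a=4, p=4, q=1
  k=1: a=2, p=9, q=2
  k=2: a=3, p=31, q=7
  k=3: a=2, p=71, q=16
  k=4: a=1, p=102, q=23
  k=5: a=7, p=785, q=177
  k=6: a=2, p=1672, q=377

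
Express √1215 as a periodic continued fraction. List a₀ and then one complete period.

[34; 1, 5, 1, 68]

a₀ = ⌊√1215⌋ = 34.
With m₀=0, d₀=1 and mₖ₊₁ = dₖaₖ − mₖ, dₖ₊₁ = (n − mₖ₊₁²)/dₖ, aₖ₊₁ = ⌊(a₀+mₖ₊₁)/dₖ₊₁⌋:
  k=1: m=34, d=59, a=1
  k=2: m=25, d=10, a=5
  k=3: m=25, d=59, a=1
  k=4: m=34, d=1, a=68
d=1 and a=2a₀=68 at k=4, so the next step gives (m, d) = (34, 59) again — its k=1 value — and the period has length 4.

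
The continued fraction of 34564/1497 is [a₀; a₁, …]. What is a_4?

34564 = 23·1497 + 133   →  a_0 = 23
1497 = 11·133 + 34   →  a_1 = 11
133 = 3·34 + 31   →  a_2 = 3
34 = 1·31 + 3   →  a_3 = 1
31 = 10·3 + 1   →  a_4 = 10

10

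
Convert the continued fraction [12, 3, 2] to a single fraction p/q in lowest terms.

Using pₖ = aₖpₖ₋₁ + pₖ₋₂ and qₖ = aₖqₖ₋₁ + qₖ₋₂:
  k=0: a=12, p=12, q=1
  k=1: a=3, p=37, q=3
  k=2: a=2, p=86, q=7

86/7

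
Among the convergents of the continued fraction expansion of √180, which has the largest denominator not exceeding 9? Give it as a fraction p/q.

67/5

√180 = [13; 2, 2, 2, 26, …] (period length 4).
Convergents:
  p_0/q_0 = 13/1
  p_1/q_1 = 27/2
  p_2/q_2 = 67/5
  p_3/q_3 = 161/12
q_2 = 5 ≤ 9 < 12 = q_3, so the answer is 67/5.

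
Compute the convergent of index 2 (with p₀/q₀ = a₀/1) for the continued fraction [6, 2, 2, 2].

32/5

Using pₖ = aₖpₖ₋₁ + pₖ₋₂, qₖ = aₖqₖ₋₁ + qₖ₋₂ (with p₋₁=1, p₋₂=0, q₋₁=0, q₋₂=1):
  k=0: a=6, p=6, q=1
  k=1: a=2, p=13, q=2
  k=2: a=2, p=32, q=5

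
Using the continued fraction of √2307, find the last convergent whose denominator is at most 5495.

√2307 = [48; 32, 96, …] (period length 2).
Convergents:
  p_0/q_0 = 48/1
  p_1/q_1 = 1537/32
  p_2/q_2 = 147600/3073
  p_3/q_3 = 4724737/98368
q_2 = 3073 ≤ 5495 < 98368 = q_3, so the answer is 147600/3073.

147600/3073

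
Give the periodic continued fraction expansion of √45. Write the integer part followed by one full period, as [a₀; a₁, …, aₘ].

[6; 1, 2, 2, 2, 1, 12]

a₀ = ⌊√45⌋ = 6.
With m₀=0, d₀=1 and mₖ₊₁ = dₖaₖ − mₖ, dₖ₊₁ = (n − mₖ₊₁²)/dₖ, aₖ₊₁ = ⌊(a₀+mₖ₊₁)/dₖ₊₁⌋:
  k=1: m=6, d=9, a=1
  k=2: m=3, d=4, a=2
  k=3: m=5, d=5, a=2
  k=4: m=5, d=4, a=2
  k=5: m=3, d=9, a=1
  k=6: m=6, d=1, a=12
d=1 and a=2a₀=12 at k=6, so the next step gives (m, d) = (6, 9) again — its k=1 value — and the period has length 6.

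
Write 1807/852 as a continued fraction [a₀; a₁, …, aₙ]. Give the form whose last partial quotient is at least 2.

[2; 8, 3, 1, 2, 9]

1807 = 2*852 + 103
852 = 8*103 + 28
103 = 3*28 + 19
28 = 1*19 + 9
19 = 2*9 + 1
9 = 9*1 + 0  (stop)
So 1807/852 = [2; 8, 3, 1, 2, 9].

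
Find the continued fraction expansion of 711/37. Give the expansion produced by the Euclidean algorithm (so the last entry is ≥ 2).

711 = 19×37 + 8
37 = 4×8 + 5
8 = 1×5 + 3
5 = 1×3 + 2
3 = 1×2 + 1
2 = 2×1 + 0  (stop)
So 711/37 = [19; 4, 1, 1, 1, 2].

[19; 4, 1, 1, 1, 2]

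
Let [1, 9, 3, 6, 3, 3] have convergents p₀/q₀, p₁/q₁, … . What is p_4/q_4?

619/559

Using pₖ = aₖpₖ₋₁ + pₖ₋₂, qₖ = aₖqₖ₋₁ + qₖ₋₂ (with p₋₁=1, p₋₂=0, q₋₁=0, q₋₂=1):
  k=0: a=1, p=1, q=1
  k=1: a=9, p=10, q=9
  k=2: a=3, p=31, q=28
  k=3: a=6, p=196, q=177
  k=4: a=3, p=619, q=559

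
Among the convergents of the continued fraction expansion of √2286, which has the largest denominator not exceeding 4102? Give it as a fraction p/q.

√2286 = [47; 1, 4, 3, 10, 3, 4, 1, 94, …] (period length 8).
Convergents:
  p_0/q_0 = 47/1
  p_1/q_1 = 48/1
  p_2/q_2 = 239/5
  p_3/q_3 = 765/16
  p_4/q_4 = 7889/165
  p_5/q_5 = 24432/511
  p_6/q_6 = 105617/2209
  p_7/q_7 = 130049/2720
  p_8/q_8 = 12330223/257889
q_7 = 2720 ≤ 4102 < 257889 = q_8, so the answer is 130049/2720.

130049/2720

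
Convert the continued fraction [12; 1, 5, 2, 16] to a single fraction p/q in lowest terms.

Using pₖ = aₖpₖ₋₁ + pₖ₋₂ and qₖ = aₖqₖ₋₁ + qₖ₋₂:
  k=0: a=12, p=12, q=1
  k=1: a=1, p=13, q=1
  k=2: a=5, p=77, q=6
  k=3: a=2, p=167, q=13
  k=4: a=16, p=2749, q=214

2749/214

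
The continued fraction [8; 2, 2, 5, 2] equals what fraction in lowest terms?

Using pₖ = aₖpₖ₋₁ + pₖ₋₂ and qₖ = aₖqₖ₋₁ + qₖ₋₂:
  k=0: a=8, p=8, q=1
  k=1: a=2, p=17, q=2
  k=2: a=2, p=42, q=5
  k=3: a=5, p=227, q=27
  k=4: a=2, p=496, q=59

496/59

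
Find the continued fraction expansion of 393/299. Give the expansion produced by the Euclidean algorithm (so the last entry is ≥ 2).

393 = 1×299 + 94
299 = 3×94 + 17
94 = 5×17 + 9
17 = 1×9 + 8
9 = 1×8 + 1
8 = 8×1 + 0  (stop)
So 393/299 = [1; 3, 5, 1, 1, 8].

[1; 3, 5, 1, 1, 8]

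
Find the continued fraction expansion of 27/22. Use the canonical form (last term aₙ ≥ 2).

[1; 4, 2, 2]

27 = 1·22 + 5
22 = 4·5 + 2
5 = 2·2 + 1
2 = 2·1 + 0  (stop)
So 27/22 = [1; 4, 2, 2].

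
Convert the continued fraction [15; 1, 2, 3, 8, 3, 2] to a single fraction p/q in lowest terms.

9435/601

Fold from the inside: start with 2/1.
  3 + 1/2 = 7/2
  8 + 2/7 = 58/7
  3 + 7/58 = 181/58
  2 + 58/181 = 420/181
  1 + 181/420 = 601/420
  15 + 420/601 = 9435/601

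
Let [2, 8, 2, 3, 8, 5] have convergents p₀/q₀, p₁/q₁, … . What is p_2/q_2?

36/17

Using pₖ = aₖpₖ₋₁ + pₖ₋₂, qₖ = aₖqₖ₋₁ + qₖ₋₂ (with p₋₁=1, p₋₂=0, q₋₁=0, q₋₂=1):
  k=0: a=2, p=2, q=1
  k=1: a=8, p=17, q=8
  k=2: a=2, p=36, q=17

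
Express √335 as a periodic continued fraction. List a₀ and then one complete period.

[18; 3, 3, 3, 36]

a₀ = ⌊√335⌋ = 18.
With m₀=0, d₀=1 and mₖ₊₁ = dₖaₖ − mₖ, dₖ₊₁ = (n − mₖ₊₁²)/dₖ, aₖ₊₁ = ⌊(a₀+mₖ₊₁)/dₖ₊₁⌋:
  k=1: m=18, d=11, a=3
  k=2: m=15, d=10, a=3
  k=3: m=15, d=11, a=3
  k=4: m=18, d=1, a=36
d=1 and a=2a₀=36 at k=4, so the next step gives (m, d) = (18, 11) again — its k=1 value — and the period has length 4.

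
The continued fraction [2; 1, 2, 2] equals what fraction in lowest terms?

19/7

Fold from the inside: start with 2/1.
  2 + 1/2 = 5/2
  1 + 2/5 = 7/5
  2 + 5/7 = 19/7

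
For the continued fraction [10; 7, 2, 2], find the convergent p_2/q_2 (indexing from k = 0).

Using pₖ = aₖpₖ₋₁ + pₖ₋₂, qₖ = aₖqₖ₋₁ + qₖ₋₂ (with p₋₁=1, p₋₂=0, q₋₁=0, q₋₂=1):
  k=0: a=10, p=10, q=1
  k=1: a=7, p=71, q=7
  k=2: a=2, p=152, q=15

152/15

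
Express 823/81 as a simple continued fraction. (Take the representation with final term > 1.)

823 = 10×81 + 13
81 = 6×13 + 3
13 = 4×3 + 1
3 = 3×1 + 0  (stop)
So 823/81 = [10; 6, 4, 3].

[10; 6, 4, 3]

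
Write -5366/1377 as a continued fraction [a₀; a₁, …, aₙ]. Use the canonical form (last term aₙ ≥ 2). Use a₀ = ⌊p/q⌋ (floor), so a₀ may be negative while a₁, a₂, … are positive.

[-4; 9, 1, 2, 3, 3, 4]

-5366 = -4*1377 + 142
1377 = 9*142 + 99
142 = 1*99 + 43
99 = 2*43 + 13
43 = 3*13 + 4
13 = 3*4 + 1
4 = 4*1 + 0  (stop)
So -5366/1377 = [-4; 9, 1, 2, 3, 3, 4].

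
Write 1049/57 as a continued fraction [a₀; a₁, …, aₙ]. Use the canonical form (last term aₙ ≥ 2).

1049 = 18*57 + 23
57 = 2*23 + 11
23 = 2*11 + 1
11 = 11*1 + 0  (stop)
So 1049/57 = [18; 2, 2, 11].

[18; 2, 2, 11]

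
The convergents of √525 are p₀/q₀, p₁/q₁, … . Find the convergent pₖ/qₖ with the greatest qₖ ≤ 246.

√525 = [22; 1, 10, 2, 10, 1, 44, …] (period length 6).
Convergents:
  p_0/q_0 = 22/1
  p_1/q_1 = 23/1
  p_2/q_2 = 252/11
  p_3/q_3 = 527/23
  p_4/q_4 = 5522/241
  p_5/q_5 = 6049/264
q_4 = 241 ≤ 246 < 264 = q_5, so the answer is 5522/241.

5522/241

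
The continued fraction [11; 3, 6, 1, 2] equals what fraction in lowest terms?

713/63

Using pₖ = aₖpₖ₋₁ + pₖ₋₂ and qₖ = aₖqₖ₋₁ + qₖ₋₂:
  k=0: a=11, p=11, q=1
  k=1: a=3, p=34, q=3
  k=2: a=6, p=215, q=19
  k=3: a=1, p=249, q=22
  k=4: a=2, p=713, q=63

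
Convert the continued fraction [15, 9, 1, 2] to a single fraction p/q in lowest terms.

Using pₖ = aₖpₖ₋₁ + pₖ₋₂ and qₖ = aₖqₖ₋₁ + qₖ₋₂:
  k=0: a=15, p=15, q=1
  k=1: a=9, p=136, q=9
  k=2: a=1, p=151, q=10
  k=3: a=2, p=438, q=29

438/29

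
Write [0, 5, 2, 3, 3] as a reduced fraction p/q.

23/125

Using pₖ = aₖpₖ₋₁ + pₖ₋₂ and qₖ = aₖqₖ₋₁ + qₖ₋₂:
  k=0: a=0, p=0, q=1
  k=1: a=5, p=1, q=5
  k=2: a=2, p=2, q=11
  k=3: a=3, p=7, q=38
  k=4: a=3, p=23, q=125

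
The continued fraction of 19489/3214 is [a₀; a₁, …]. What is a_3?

19489 = 6·3214 + 205   →  a_0 = 6
3214 = 15·205 + 139   →  a_1 = 15
205 = 1·139 + 66   →  a_2 = 1
139 = 2·66 + 7   →  a_3 = 2

2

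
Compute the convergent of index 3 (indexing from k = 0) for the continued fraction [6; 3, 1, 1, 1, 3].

Using pₖ = aₖpₖ₋₁ + pₖ₋₂, qₖ = aₖqₖ₋₁ + qₖ₋₂ (with p₋₁=1, p₋₂=0, q₋₁=0, q₋₂=1):
  k=0: a=6, p=6, q=1
  k=1: a=3, p=19, q=3
  k=2: a=1, p=25, q=4
  k=3: a=1, p=44, q=7

44/7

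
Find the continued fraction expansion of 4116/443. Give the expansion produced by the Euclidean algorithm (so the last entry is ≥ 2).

[9; 3, 2, 3, 3, 2, 2]

4116 = 9·443 + 129
443 = 3·129 + 56
129 = 2·56 + 17
56 = 3·17 + 5
17 = 3·5 + 2
5 = 2·2 + 1
2 = 2·1 + 0  (stop)
So 4116/443 = [9; 3, 2, 3, 3, 2, 2].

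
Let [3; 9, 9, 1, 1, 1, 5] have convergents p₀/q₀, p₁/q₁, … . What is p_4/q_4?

Using pₖ = aₖpₖ₋₁ + pₖ₋₂, qₖ = aₖqₖ₋₁ + qₖ₋₂ (with p₋₁=1, p₋₂=0, q₋₁=0, q₋₂=1):
  k=0: a=3, p=3, q=1
  k=1: a=9, p=28, q=9
  k=2: a=9, p=255, q=82
  k=3: a=1, p=283, q=91
  k=4: a=1, p=538, q=173

538/173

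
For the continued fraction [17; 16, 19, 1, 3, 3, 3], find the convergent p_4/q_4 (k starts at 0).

21635/1268

Using pₖ = aₖpₖ₋₁ + pₖ₋₂, qₖ = aₖqₖ₋₁ + qₖ₋₂ (with p₋₁=1, p₋₂=0, q₋₁=0, q₋₂=1):
  k=0: a=17, p=17, q=1
  k=1: a=16, p=273, q=16
  k=2: a=19, p=5204, q=305
  k=3: a=1, p=5477, q=321
  k=4: a=3, p=21635, q=1268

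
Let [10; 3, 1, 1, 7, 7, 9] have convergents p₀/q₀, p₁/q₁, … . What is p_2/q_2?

41/4

Using pₖ = aₖpₖ₋₁ + pₖ₋₂, qₖ = aₖqₖ₋₁ + qₖ₋₂ (with p₋₁=1, p₋₂=0, q₋₁=0, q₋₂=1):
  k=0: a=10, p=10, q=1
  k=1: a=3, p=31, q=3
  k=2: a=1, p=41, q=4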